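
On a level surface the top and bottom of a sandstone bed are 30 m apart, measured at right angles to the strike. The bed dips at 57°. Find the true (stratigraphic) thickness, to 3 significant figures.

True thickness t = w · sin(dip) = 30 × sin 57°
t = 30 × 0.8387 = 25.160 m

25.2 m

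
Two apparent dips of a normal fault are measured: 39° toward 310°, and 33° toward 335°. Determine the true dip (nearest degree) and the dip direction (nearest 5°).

true dip 40°, dip direction 295°

Each apparent-dip line lies in the plane. As unit vectors (x east, y north, z up), v₁ plunges 39°→310° and v₂ plunges 33°→335°.
The plane normal is n = v₁ × v₂ ∝ (-0.206, 0.101, 0.275).
Dip δ = arctan(|n_h|/n_z) = arctan(0.230/0.275) = 39.8°.
The horizontal component of n points toward azimuth atan2(n_x, n_y) = 296°, the dip direction.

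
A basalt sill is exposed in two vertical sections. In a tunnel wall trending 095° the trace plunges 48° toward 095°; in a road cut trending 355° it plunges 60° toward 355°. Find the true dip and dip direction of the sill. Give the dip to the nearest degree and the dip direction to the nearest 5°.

true dip 66°, dip direction 035°

The two traces are lines in the plane: v₁ = (sin 95°·cos 48°, cos 95°·cos 48°, −sin 48°), v₂ = (sin 355°·cos 60°, cos 355°·cos 60°, −sin 60°).
n = v₁ × v₂ = (0.421, 0.610, 0.329) (taken with n_z > 0).
tan δ = √(n_x²+n_y²)/n_z = 0.741/0.329, so δ = 66.0°.
The horizontal component of n points toward azimuth atan2(n_x, n_y) = 35°, the dip direction.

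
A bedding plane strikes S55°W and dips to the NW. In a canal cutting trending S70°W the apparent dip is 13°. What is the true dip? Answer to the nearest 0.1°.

β = acute angle between strike S55°W and section S70°W = 15°.
tan δ = tan α / sin β = tan 13° / sin 15° = 0.2309 / 0.2588 = 0.8920
δ = arctan(0.8920) = 41.73°

41.7°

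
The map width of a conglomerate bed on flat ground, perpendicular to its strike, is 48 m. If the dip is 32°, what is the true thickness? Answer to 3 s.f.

True thickness t = w · sin(dip) = 48 × sin 32°
t = 48 × 0.5299 = 25.436 m

25.4 m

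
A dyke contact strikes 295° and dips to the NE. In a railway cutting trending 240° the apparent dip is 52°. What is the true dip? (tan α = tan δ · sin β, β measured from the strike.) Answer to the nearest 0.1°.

β = acute angle between strike 295° and section 240° = 55°.
tan δ = tan α / sin β = tan 52° / sin 55° = 1.2799 / 0.8192 = 1.5625
true dip = arctan 1.5625 = 57.38°

57.4°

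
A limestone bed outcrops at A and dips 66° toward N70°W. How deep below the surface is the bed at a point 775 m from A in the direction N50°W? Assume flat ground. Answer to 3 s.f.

The hole lies 20° from the dip direction, so the down-dip offset is 775 × cos 20° = 728.26 m.
Depth = down-dip offset × tan(dip) = 728.26 × tan 66° = 728.26 × 2.2460
Depth = 1635.70 m

1640 m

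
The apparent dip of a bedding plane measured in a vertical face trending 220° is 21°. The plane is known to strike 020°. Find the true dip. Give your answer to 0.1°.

48.3°

The section is 20° from the strike.
tan(true dip) = tan 21° / sin 20° = 1.1223
δ = arctan(1.1223) = 48.30°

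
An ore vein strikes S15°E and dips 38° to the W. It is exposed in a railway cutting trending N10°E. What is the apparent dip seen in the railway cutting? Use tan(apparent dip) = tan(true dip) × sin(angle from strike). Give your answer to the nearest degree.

18°

Angle between strike (S15°E) and section (N10°E): β = 25°.
tan α = tan 38° × sin 25° = 0.7813 × 0.4226 = 0.3302
α = arctan(0.3302) = 18.27°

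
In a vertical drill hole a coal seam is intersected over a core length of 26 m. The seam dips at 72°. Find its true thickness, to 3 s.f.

8.03 m

True thickness t = h · cos(dip) = 26 × cos 72°
t = 26 × 0.3090 = 8.034 m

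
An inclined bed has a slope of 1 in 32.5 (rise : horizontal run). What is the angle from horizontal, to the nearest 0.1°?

tan θ = 1/32.5 = 0.0308
θ = arctan(0.0308) = 1.76°

1.8°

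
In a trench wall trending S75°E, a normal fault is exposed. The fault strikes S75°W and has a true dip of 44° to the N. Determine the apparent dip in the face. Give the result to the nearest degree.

Angle between strike (S75°W) and section (S75°E): β = 30°.
tan(apparent dip) = tan 44° · sin 30° = 0.4828
α = arctan(0.4828) = 25.77°

26°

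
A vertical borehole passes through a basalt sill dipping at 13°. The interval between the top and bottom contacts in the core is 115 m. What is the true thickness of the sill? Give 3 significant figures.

112 m

True thickness t = h · cos(dip) = 115 × cos 13°
t = 115 × 0.9744 = 112.053 m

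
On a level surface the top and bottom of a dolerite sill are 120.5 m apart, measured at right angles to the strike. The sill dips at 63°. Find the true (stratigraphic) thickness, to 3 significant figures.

107 m

True thickness t = w · sin(dip) = 120.5 × sin 63°
t = 120.5 × 0.8910 = 107.366 m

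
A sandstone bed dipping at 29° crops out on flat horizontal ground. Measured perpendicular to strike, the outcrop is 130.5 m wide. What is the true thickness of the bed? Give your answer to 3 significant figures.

True thickness t = w · sin(dip) = 130.5 × sin 29°
t = 130.5 × 0.4848 = 63.268 m

63.3 m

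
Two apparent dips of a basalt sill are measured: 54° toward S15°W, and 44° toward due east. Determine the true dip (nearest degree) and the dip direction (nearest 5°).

true dip 63°, dip direction 150°

Each apparent-dip line lies in the plane. As unit vectors (x east, y north, z up), v₁ plunges 54°→S15°W and v₂ plunges 44°→due east.
Cross product v₁ × v₂ gives the pole to the plane: n ∝ (0.394, -0.688, 0.408).
True dip = arccos(n_z / |n|) = arccos(0.4580) = 62.7°.
Dip direction = atan2(0.394, -0.688) = 150° (azimuth of n's horizontal projection).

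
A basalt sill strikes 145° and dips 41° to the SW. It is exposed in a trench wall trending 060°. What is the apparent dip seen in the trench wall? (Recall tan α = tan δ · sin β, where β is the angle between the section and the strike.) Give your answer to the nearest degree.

41°

The strike is 145° and the section trends 060°; the acute angle between them is β = 85°.
tan(apparent dip) = tan 41° · sin 85° = 0.8660
α = arctan(0.8660) = 40.89°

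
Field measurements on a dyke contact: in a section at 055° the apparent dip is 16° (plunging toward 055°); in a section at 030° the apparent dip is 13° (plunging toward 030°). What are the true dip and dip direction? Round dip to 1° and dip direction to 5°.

Each apparent-dip line lies in the plane. As unit vectors (x east, y north, z up), v₁ plunges 16°→055° and v₂ plunges 13°→030°.
Cross product v₁ × v₂ gives the pole to the plane: n ∝ (0.109, 0.043, 0.396).
tan δ = √(n_x²+n_y²)/n_z = 0.117/0.396, so δ = 16.4°.
Dip direction = atan2(0.109, 0.043) = 68° (azimuth of n's horizontal projection).

true dip 16°, dip direction 070°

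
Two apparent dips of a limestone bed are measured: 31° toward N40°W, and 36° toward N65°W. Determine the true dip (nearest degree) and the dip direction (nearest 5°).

true dip 36°, dip direction 285°

The two traces are lines in the plane: v₁ = (sin 320°·cos 31°, cos 320°·cos 31°, −sin 31°), v₂ = (sin 295°·cos 36°, cos 295°·cos 36°, −sin 36°).
n = v₁ × v₂ = (-0.210, 0.054, 0.293) (taken with n_z > 0).
True dip = arccos(n_z / |n|) = arccos(0.8041) = 36.5°.
The horizontal component of n points toward azimuth atan2(n_x, n_y) = 284°, the dip direction.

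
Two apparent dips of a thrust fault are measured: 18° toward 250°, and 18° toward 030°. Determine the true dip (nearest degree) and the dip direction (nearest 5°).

true dip 44°, dip direction 320°

Each apparent-dip line lies in the plane. As unit vectors (x east, y north, z up), v₁ plunges 18°→250° and v₂ plunges 18°→030°.
n = v₁ × v₂ = (-0.355, 0.423, 0.581) (taken with n_z > 0).
Dip δ = arctan(|n_h|/n_z) = arctan(0.552/0.581) = 43.5°.
Dip direction = azimuth of (n_x, n_y) = atan2(-0.355, 0.423) = 320°.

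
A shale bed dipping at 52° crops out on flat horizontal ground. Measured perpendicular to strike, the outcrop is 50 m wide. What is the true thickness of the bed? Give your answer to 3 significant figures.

39.4 m

True thickness t = w · sin(dip) = 50 × sin 52°
t = 50 × 0.7880 = 39.401 m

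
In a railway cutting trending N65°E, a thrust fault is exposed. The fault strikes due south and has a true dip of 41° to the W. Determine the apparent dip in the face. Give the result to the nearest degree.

Angle between strike (due south) and section (N65°E): β = 65°.
tan(apparent dip) = tan 41° · sin 65° = 0.7878
α = arctan(0.7878) = 38.23°

38°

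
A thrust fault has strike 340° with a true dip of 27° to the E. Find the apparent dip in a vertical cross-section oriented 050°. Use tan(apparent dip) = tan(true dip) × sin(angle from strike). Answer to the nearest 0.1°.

25.6°

The strike is 340° and the section trends 050°; the acute angle between them is β = 70°.
tan(apparent dip) = tan 27° · sin 70° = 0.4788
apparent dip = arctan 0.4788 = 25.58°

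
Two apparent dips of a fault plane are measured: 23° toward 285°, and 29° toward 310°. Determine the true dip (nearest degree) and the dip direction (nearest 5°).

Represent each trace as a vector plunging at its apparent dip toward its trend (east-north-up frame): v₁ = (-0.889, 0.238, -0.391), v₂ = (-0.670, 0.562, -0.485).
The plane normal is n = v₁ × v₂ ∝ (-0.104, 0.169, 0.340).
True dip = arccos(n_z / |n|) = arccos(0.8635) = 30.3°.
Dip direction = azimuth of (n_x, n_y) = atan2(-0.104, 0.169) = 328°.

true dip 30°, dip direction 330°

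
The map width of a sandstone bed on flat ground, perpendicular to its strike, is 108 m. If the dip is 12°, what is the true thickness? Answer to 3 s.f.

22.5 m

True thickness t = w · sin(dip) = 108 × sin 12°
t = 108 × 0.2079 = 22.454 m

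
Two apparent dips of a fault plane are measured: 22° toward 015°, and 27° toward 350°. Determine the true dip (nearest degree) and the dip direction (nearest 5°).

Represent each trace as a vector plunging at its apparent dip toward its trend (east-north-up frame): v₁ = (0.240, 0.896, -0.375), v₂ = (-0.155, 0.877, -0.454).
Cross product v₁ × v₂ gives the pole to the plane: n ∝ (-0.078, 0.167, 0.349).
Dip δ = arctan(|n_h|/n_z) = arctan(0.184/0.349) = 27.8°.
Dip direction = azimuth of (n_x, n_y) = atan2(-0.078, 0.167) = 335°.

true dip 28°, dip direction 335°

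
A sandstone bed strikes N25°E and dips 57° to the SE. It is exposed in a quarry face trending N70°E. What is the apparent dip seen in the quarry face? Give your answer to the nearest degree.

Angle between strike (N25°E) and section (N70°E): β = 45°.
tan(apparent dip) = tan 57° · sin 45° = 1.0888
apparent dip = arctan 1.0888 = 47.44°

47°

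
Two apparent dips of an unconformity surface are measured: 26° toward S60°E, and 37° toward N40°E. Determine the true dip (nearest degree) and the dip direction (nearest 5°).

Represent each trace as a vector plunging at its apparent dip toward its trend (east-north-up frame): v₁ = (0.778, -0.449, -0.438), v₂ = (0.513, 0.612, -0.602).
The plane normal is n = v₁ × v₂ ∝ (0.539, 0.243, 0.707).
True dip = arccos(n_z / |n|) = arccos(0.7672) = 39.9°.
The horizontal component of n points toward azimuth atan2(n_x, n_y) = 66°, the dip direction.

true dip 40°, dip direction 065°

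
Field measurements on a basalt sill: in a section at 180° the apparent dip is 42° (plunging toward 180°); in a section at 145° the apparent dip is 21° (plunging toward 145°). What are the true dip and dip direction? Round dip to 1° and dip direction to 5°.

true dip 48°, dip direction 215°

The two traces are lines in the plane: v₁ = (sin 180°·cos 42°, cos 180°·cos 42°, −sin 42°), v₂ = (sin 145°·cos 21°, cos 145°·cos 21°, −sin 21°).
n = v₁ × v₂ = (-0.245, -0.358, 0.398) (taken with n_z > 0).
Dip δ = arctan(|n_h|/n_z) = arctan(0.434/0.398) = 47.5°.
The horizontal component of n points toward azimuth atan2(n_x, n_y) = 214°, the dip direction.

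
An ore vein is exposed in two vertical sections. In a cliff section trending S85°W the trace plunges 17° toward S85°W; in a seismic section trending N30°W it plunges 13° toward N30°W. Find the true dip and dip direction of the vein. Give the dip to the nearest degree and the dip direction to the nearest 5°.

The two traces are lines in the plane: v₁ = (sin 265°·cos 17°, cos 265°·cos 17°, −sin 17°), v₂ = (sin 330°·cos 13°, cos 330°·cos 13°, −sin 13°).
n = v₁ × v₂ = (-0.265, 0.072, 0.844) (taken with n_z > 0).
tan δ = √(n_x²+n_y²)/n_z = 0.275/0.844, so δ = 18.0°.
Dip direction = azimuth of (n_x, n_y) = atan2(-0.265, 0.072) = 285°.

true dip 18°, dip direction 285°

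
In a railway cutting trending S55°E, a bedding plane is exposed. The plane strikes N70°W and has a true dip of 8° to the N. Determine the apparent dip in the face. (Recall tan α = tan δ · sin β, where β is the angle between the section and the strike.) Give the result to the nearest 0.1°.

Angle between strike (N70°W) and section (S55°E): β = 15°.
tan α = tan 8° × sin 15° = 0.1405 × 0.2588 = 0.0364
α = arctan(0.0364) = 2.08°

2.1°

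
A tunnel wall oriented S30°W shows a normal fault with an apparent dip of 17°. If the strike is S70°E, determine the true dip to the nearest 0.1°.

The section is 80° from the strike.
tan(true dip) = tan 17° / sin 80° = 0.3104
δ = arctan(0.3104) = 17.25°

17.2°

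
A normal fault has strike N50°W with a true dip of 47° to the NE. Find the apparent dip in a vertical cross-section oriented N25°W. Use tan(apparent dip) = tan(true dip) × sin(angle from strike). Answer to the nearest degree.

Angle between strike (N50°W) and section (N25°W): β = 25°.
tan α = tan 47° × sin 25° = 1.0724 × 0.4226 = 0.4532
apparent dip = arctan 0.4532 = 24.38°

24°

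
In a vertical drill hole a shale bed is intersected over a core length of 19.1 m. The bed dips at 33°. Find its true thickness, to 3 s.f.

16.0 m

True thickness t = h · cos(dip) = 19.1 × cos 33°
t = 19.1 × 0.8387 = 16.019 m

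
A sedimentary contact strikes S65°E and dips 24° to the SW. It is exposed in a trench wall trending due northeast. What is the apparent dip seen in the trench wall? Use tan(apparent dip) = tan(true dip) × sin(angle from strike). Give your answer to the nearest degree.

23°

Angle between strike (S65°E) and section (due northeast): β = 70°.
tan α = tan 24° × sin 70° = 0.4452 × 0.9397 = 0.4184
α = arctan(0.4184) = 22.70°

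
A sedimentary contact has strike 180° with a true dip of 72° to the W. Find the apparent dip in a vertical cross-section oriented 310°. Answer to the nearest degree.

Angle between strike (180°) and section (310°): β = 50°.
tan(apparent dip) = tan 72° · sin 50° = 2.3576
α = arctan(2.3576) = 67.02°

67°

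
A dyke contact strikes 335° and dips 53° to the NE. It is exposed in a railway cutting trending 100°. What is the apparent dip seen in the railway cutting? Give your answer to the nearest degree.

47°

The section lies 55° from the strike.
tan(apparent dip) = tan 53° · sin 55° = 1.0871
α = arctan(1.0871) = 47.39°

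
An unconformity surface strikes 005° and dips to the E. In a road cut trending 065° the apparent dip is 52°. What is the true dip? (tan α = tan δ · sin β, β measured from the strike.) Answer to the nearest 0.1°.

The section is 60° from the strike.
tan δ = tan α / sin β = tan 52° / sin 60° = 1.2799 / 0.8660 = 1.4779
δ = arctan(1.4779) = 55.92°

55.9°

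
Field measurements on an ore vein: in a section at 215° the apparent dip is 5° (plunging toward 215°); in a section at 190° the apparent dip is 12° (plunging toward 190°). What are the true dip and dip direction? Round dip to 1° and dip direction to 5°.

The two traces are lines in the plane: v₁ = (sin 215°·cos 5°, cos 215°·cos 5°, −sin 5°), v₂ = (sin 190°·cos 12°, cos 190°·cos 12°, −sin 12°).
n = v₁ × v₂ = (0.086, -0.104, 0.412) (taken with n_z > 0).
Dip δ = arctan(|n_h|/n_z) = arctan(0.135/0.412) = 18.1°.
The horizontal component of n points toward azimuth atan2(n_x, n_y) = 141°, the dip direction.

true dip 18°, dip direction 140°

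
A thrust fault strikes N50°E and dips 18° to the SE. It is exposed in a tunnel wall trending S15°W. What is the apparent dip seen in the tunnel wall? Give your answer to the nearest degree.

11°

Angle between strike (N50°E) and section (S15°W): β = 35°.
tan(apparent dip) = tan 18° · sin 35° = 0.1864
α = arctan(0.1864) = 10.56°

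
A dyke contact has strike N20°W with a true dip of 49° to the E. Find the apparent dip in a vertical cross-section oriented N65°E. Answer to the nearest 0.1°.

48.9°

The section lies 85° from the strike.
tan α = tan 49° × sin 85° = 1.1504 × 0.9962 = 1.1460
α = arctan(1.1460) = 48.89°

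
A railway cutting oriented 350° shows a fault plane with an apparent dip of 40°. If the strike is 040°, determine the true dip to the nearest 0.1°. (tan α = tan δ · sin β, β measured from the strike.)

47.6°

β = acute angle between strike 040° and section 350° = 50°.
tan(true dip) = tan 40° / sin 50° = 1.0954
δ = arctan(1.0954) = 47.61°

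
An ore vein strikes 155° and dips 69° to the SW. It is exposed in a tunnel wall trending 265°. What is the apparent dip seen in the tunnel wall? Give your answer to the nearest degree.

The section lies 70° from the strike.
tan(apparent dip) = tan 69° · sin 70° = 2.4480
α = arctan(2.4480) = 67.78°

68°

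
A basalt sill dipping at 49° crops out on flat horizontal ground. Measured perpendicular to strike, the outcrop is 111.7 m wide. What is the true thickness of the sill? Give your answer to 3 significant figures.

84.3 m

True thickness t = w · sin(dip) = 111.7 × sin 49°
t = 111.7 × 0.7547 = 84.301 m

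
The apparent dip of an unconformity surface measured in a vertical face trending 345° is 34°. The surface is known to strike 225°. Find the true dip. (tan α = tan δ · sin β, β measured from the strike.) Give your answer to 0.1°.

37.9°

The section is 60° from the strike.
tan(true dip) = tan 34° / sin 60° = 0.7789
δ = arctan(0.7789) = 37.91°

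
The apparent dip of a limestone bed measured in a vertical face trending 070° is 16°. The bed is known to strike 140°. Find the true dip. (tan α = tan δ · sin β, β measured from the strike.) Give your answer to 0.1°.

17.0°

The section is 70° from the strike.
tan δ = tan α / sin β = tan 16° / sin 70° = 0.2867 / 0.9397 = 0.3051
δ = arctan(0.3051) = 16.97°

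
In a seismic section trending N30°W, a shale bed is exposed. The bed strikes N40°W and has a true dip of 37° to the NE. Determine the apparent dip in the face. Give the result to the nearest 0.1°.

7.5°

The section lies 10° from the strike.
tan α = tan 37° × sin 10° = 0.7536 × 0.1736 = 0.1309
apparent dip = arctan 0.1309 = 7.45°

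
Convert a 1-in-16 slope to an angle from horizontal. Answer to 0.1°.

tan θ = 1/16 = 0.0625
θ = arctan(0.0625) = 3.58°

3.6°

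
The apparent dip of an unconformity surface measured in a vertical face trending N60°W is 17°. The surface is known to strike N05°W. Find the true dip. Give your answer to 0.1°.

The section is 55° from the strike.
tan δ = tan α / sin β = tan 17° / sin 55° = 0.3057 / 0.8192 = 0.3732
δ = arctan(0.3732) = 20.47°

20.5°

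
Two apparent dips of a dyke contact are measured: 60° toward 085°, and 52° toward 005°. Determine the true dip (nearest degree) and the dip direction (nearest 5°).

Represent each trace as a vector plunging at its apparent dip toward its trend (east-north-up frame): v₁ = (0.498, 0.044, -0.866), v₂ = (0.054, 0.613, -0.788).
n = v₁ × v₂ = (0.497, 0.346, 0.303) (taken with n_z > 0).
Dip δ = arctan(|n_h|/n_z) = arctan(0.605/0.303) = 63.4°.
Dip direction = azimuth of (n_x, n_y) = atan2(0.497, 0.346) = 55°.

true dip 63°, dip direction 055°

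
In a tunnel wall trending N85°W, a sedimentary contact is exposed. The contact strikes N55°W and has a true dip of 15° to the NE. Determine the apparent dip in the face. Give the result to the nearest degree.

The strike is N55°W and the section trends N85°W; the acute angle between them is β = 30°.
tan(apparent dip) = tan 15° · sin 30° = 0.1340
α = arctan(0.1340) = 7.63°

8°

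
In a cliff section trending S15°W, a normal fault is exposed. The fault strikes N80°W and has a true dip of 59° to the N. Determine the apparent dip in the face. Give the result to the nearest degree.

59°

Angle between strike (N80°W) and section (S15°W): β = 85°.
tan α = tan 59° × sin 85° = 1.6643 × 0.9962 = 1.6579
apparent dip = arctan 1.6579 = 58.90°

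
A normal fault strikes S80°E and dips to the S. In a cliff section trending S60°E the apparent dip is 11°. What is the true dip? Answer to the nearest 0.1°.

The section is 20° from the strike.
tan(true dip) = tan 11° / sin 20° = 0.5683
δ = arctan(0.5683) = 29.61°

29.6°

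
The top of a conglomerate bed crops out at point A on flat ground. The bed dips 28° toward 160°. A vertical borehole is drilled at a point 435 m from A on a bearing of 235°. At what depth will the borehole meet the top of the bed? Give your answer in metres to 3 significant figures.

59.9 m

The hole lies 75° from the dip direction, so the down-dip offset is 435 × cos 75° = 112.59 m.
Depth = down-dip offset × tan(dip) = 112.59 × tan 28° = 112.59 × 0.5317
Depth = 59.86 m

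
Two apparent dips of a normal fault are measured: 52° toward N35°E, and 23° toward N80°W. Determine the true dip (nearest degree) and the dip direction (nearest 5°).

Represent each trace as a vector plunging at its apparent dip toward its trend (east-north-up frame): v₁ = (0.353, 0.504, -0.788), v₂ = (-0.907, 0.160, -0.391).
Cross product v₁ × v₂ gives the pole to the plane: n ∝ (-0.071, 0.852, 0.514).
True dip = arccos(n_z / |n|) = arccos(0.5148) = 59.0°.
The horizontal component of n points toward azimuth atan2(n_x, n_y) = 355°, the dip direction.

true dip 59°, dip direction 355°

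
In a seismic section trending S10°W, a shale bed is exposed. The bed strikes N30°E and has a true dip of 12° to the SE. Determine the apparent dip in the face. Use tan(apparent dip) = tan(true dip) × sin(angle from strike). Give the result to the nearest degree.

4°

Angle between strike (N30°E) and section (S10°W): β = 20°.
tan(apparent dip) = tan 12° · sin 20° = 0.0727
α = arctan(0.0727) = 4.16°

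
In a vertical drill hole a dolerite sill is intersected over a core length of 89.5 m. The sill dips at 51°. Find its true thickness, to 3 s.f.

56.3 m

True thickness t = h · cos(dip) = 89.5 × cos 51°
t = 89.5 × 0.6293 = 56.324 m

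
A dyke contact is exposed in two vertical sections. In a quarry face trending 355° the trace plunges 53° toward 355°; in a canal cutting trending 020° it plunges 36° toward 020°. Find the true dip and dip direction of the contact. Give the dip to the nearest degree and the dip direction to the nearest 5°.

Represent each trace as a vector plunging at its apparent dip toward its trend (east-north-up frame): v₁ = (-0.052, 0.600, -0.799), v₂ = (0.277, 0.760, -0.588).
Cross product v₁ × v₂ gives the pole to the plane: n ∝ (-0.255, 0.252, 0.206).
Dip δ = arctan(|n_h|/n_z) = arctan(0.358/0.206) = 60.1°.
Dip direction = azimuth of (n_x, n_y) = atan2(-0.255, 0.252) = 315°.

true dip 60°, dip direction 315°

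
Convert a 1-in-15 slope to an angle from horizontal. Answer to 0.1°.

3.8°

tan θ = 1/15 = 0.0667
θ = arctan(0.0667) = 3.81°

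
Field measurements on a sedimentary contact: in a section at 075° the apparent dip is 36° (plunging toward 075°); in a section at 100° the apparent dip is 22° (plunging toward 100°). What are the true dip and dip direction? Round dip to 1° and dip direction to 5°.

true dip 43°, dip direction 035°

The two traces are lines in the plane: v₁ = (sin 75°·cos 36°, cos 75°·cos 36°, −sin 36°), v₂ = (sin 100°·cos 22°, cos 100°·cos 22°, −sin 22°).
Cross product v₁ × v₂ gives the pole to the plane: n ∝ (0.173, 0.244, 0.317).
True dip = arccos(n_z / |n|) = arccos(0.7273) = 43.3°.
Dip direction = atan2(0.173, 0.244) = 35° (azimuth of n's horizontal projection).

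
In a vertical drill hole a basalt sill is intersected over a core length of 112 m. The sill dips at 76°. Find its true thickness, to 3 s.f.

True thickness t = h · cos(dip) = 112 × cos 76°
t = 112 × 0.2419 = 27.095 m

27.1 m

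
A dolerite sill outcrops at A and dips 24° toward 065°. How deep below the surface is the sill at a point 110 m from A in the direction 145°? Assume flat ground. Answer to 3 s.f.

8.50 m

The hole lies 80° from the dip direction, so the down-dip offset is 110 × cos 80° = 19.10 m.
Depth = down-dip offset × tan(dip) = 19.10 × tan 24° = 19.10 × 0.4452
Depth = 8.50 m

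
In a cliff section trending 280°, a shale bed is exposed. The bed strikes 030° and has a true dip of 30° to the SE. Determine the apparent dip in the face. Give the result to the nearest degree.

28°

The section lies 70° from the strike.
tan α = tan 30° × sin 70° = 0.5774 × 0.9397 = 0.5425
α = arctan(0.5425) = 28.48°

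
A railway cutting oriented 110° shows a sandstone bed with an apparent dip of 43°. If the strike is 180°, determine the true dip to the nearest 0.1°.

The section is 70° from the strike.
tan(true dip) = tan 43° / sin 70° = 0.9924
true dip = arctan 0.9924 = 44.78°

44.8°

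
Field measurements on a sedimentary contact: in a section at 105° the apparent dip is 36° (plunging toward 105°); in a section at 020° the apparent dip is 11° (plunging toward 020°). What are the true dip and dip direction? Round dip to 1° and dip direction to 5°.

true dip 36°, dip direction 095°

The two traces are lines in the plane: v₁ = (sin 105°·cos 36°, cos 105°·cos 36°, −sin 36°), v₂ = (sin 20°·cos 11°, cos 20°·cos 11°, −sin 11°).
The plane normal is n = v₁ × v₂ ∝ (0.582, -0.048, 0.791).
True dip = arccos(n_z / |n|) = arccos(0.8045) = 36.4°.
The horizontal component of n points toward azimuth atan2(n_x, n_y) = 95°, the dip direction.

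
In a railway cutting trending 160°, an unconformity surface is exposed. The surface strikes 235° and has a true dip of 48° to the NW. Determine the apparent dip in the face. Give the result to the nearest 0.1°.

The strike is 235° and the section trends 160°; the acute angle between them is β = 75°.
tan α = tan 48° × sin 75° = 1.1106 × 0.9659 = 1.0728
α = arctan(1.0728) = 47.01°

47.0°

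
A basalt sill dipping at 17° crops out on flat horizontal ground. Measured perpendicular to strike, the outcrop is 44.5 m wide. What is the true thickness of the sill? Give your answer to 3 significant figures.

13.0 m

True thickness t = w · sin(dip) = 44.5 × sin 17°
t = 44.5 × 0.2924 = 13.011 m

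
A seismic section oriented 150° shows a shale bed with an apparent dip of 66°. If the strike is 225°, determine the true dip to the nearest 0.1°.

66.7°

β = acute angle between strike 225° and section 150° = 75°.
tan(true dip) = tan 66° / sin 75° = 2.3253
true dip = arctan 2.3253 = 66.73°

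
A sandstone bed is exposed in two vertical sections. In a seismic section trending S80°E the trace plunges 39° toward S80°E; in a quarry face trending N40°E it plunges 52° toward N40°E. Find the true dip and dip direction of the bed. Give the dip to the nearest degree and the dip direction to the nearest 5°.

true dip 52°, dip direction 050°

Represent each trace as a vector plunging at its apparent dip toward its trend (east-north-up frame): v₁ = (0.765, -0.135, -0.629), v₂ = (0.396, 0.472, -0.788).
Cross product v₁ × v₂ gives the pole to the plane: n ∝ (0.403, 0.354, 0.414).
tan δ = √(n_x²+n_y²)/n_z = 0.537/0.414, so δ = 52.3°.
Dip direction = atan2(0.403, 0.354) = 49° (azimuth of n's horizontal projection).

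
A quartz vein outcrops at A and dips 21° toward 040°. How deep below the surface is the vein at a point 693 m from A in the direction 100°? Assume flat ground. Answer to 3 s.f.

The hole lies 60° from the dip direction, so the down-dip offset is 693 × cos 60° = 346.50 m.
Depth = down-dip offset × tan(dip) = 346.50 × tan 21° = 346.50 × 0.3839
Depth = 133.01 m

133 m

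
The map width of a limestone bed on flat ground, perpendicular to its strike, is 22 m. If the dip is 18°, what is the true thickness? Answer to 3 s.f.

True thickness t = w · sin(dip) = 22 × sin 18°
t = 22 × 0.3090 = 6.798 m

6.80 m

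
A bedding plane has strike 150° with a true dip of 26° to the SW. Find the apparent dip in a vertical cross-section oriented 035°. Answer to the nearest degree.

Angle between strike (150°) and section (035°): β = 65°.
tan(apparent dip) = tan 26° · sin 65° = 0.4420
α = arctan(0.4420) = 23.85°

24°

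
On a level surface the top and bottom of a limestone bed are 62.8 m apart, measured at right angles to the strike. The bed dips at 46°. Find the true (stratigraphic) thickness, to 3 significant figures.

True thickness t = w · sin(dip) = 62.8 × sin 46°
t = 62.8 × 0.7193 = 45.175 m

45.2 m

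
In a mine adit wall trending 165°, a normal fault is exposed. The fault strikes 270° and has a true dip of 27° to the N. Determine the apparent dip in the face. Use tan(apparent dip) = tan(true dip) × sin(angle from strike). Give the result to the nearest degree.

The strike is 270° and the section trends 165°; the acute angle between them is β = 75°.
tan α = tan 27° × sin 75° = 0.5095 × 0.9659 = 0.4922
α = arctan(0.4922) = 26.20°

26°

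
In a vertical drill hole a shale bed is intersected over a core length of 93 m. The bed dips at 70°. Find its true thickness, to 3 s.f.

31.8 m

True thickness t = h · cos(dip) = 93 × cos 70°
t = 93 × 0.3420 = 31.808 m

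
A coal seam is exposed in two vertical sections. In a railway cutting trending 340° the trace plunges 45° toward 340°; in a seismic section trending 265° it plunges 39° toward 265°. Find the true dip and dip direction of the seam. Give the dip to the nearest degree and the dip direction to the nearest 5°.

Represent each trace as a vector plunging at its apparent dip toward its trend (east-north-up frame): v₁ = (-0.242, 0.664, -0.707), v₂ = (-0.774, -0.068, -0.629).
n = v₁ × v₂ = (-0.466, 0.395, 0.531) (taken with n_z > 0).
Dip δ = arctan(|n_h|/n_z) = arctan(0.611/0.531) = 49.0°.
The horizontal component of n points toward azimuth atan2(n_x, n_y) = 310°, the dip direction.

true dip 49°, dip direction 310°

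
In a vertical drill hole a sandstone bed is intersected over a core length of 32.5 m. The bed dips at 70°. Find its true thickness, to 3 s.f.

11.1 m

True thickness t = h · cos(dip) = 32.5 × cos 70°
t = 32.5 × 0.3420 = 11.116 m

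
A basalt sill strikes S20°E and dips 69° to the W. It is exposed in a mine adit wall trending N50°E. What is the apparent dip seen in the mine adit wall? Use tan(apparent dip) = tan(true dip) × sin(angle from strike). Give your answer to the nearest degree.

The section lies 70° from the strike.
tan α = tan 69° × sin 70° = 2.6051 × 0.9397 = 2.4480
apparent dip = arctan 2.4480 = 67.78°

68°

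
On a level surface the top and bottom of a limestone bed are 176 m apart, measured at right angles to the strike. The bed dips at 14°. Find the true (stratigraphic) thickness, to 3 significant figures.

True thickness t = w · sin(dip) = 176 × sin 14°
t = 176 × 0.2419 = 42.578 m

42.6 m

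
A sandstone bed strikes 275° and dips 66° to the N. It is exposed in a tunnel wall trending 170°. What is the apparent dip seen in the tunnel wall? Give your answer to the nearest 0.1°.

Angle between strike (275°) and section (170°): β = 75°.
tan(apparent dip) = tan 66° · sin 75° = 2.1695
apparent dip = arctan 2.1695 = 65.25°

65.3°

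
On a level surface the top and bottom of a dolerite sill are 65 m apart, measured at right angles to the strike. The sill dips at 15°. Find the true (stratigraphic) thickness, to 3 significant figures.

16.8 m

True thickness t = w · sin(dip) = 65 × sin 15°
t = 65 × 0.2588 = 16.823 m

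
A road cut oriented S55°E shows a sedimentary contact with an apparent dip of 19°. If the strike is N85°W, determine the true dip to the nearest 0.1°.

β = acute angle between strike N85°W and section S55°E = 30°.
tan δ = tan α / sin β = tan 19° / sin 30° = 0.3443 / 0.5000 = 0.6887
true dip = arctan 0.6887 = 34.55°

34.6°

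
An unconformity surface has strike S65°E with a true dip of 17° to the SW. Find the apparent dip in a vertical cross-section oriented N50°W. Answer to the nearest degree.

The strike is S65°E and the section trends N50°W; the acute angle between them is β = 15°.
tan α = tan 17° × sin 15° = 0.3057 × 0.2588 = 0.0791
α = arctan(0.0791) = 4.52°

5°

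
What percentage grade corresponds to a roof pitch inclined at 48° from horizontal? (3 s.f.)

111%

grade % = 100 × tan 48° = 100 × 1.1106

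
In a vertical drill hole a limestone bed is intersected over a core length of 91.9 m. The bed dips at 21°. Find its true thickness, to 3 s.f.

True thickness t = h · cos(dip) = 91.9 × cos 21°
t = 91.9 × 0.9336 = 85.796 m

85.8 m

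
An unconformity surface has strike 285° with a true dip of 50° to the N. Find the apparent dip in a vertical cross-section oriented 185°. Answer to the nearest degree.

The strike is 285° and the section trends 185°; the acute angle between them is β = 80°.
tan α = tan 50° × sin 80° = 1.1918 × 0.9848 = 1.1736
apparent dip = arctan 1.1736 = 49.57°

50°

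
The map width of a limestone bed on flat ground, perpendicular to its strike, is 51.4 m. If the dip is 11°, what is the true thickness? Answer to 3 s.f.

9.81 m

True thickness t = w · sin(dip) = 51.4 × sin 11°
t = 51.4 × 0.1908 = 9.808 m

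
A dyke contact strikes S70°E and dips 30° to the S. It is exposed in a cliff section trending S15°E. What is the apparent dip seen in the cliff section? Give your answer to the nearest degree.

Angle between strike (S70°E) and section (S15°E): β = 55°.
tan(apparent dip) = tan 30° · sin 55° = 0.4729
α = arctan(0.4729) = 25.31°

25°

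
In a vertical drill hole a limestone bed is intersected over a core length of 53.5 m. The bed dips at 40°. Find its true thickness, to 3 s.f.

True thickness t = h · cos(dip) = 53.5 × cos 40°
t = 53.5 × 0.7660 = 40.983 m

41.0 m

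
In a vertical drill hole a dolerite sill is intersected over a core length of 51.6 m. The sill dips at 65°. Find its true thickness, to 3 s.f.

21.8 m

True thickness t = h · cos(dip) = 51.6 × cos 65°
t = 51.6 × 0.4226 = 21.807 m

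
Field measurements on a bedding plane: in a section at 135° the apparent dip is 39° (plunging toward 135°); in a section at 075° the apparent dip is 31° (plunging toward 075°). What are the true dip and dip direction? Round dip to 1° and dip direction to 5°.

true dip 40°, dip direction 120°

Each apparent-dip line lies in the plane. As unit vectors (x east, y north, z up), v₁ plunges 39°→135° and v₂ plunges 31°→075°.
The plane normal is n = v₁ × v₂ ∝ (0.423, -0.238, 0.577).
True dip = arccos(n_z / |n|) = arccos(0.7654) = 40.1°.
Dip direction = azimuth of (n_x, n_y) = atan2(0.423, -0.238) = 119°.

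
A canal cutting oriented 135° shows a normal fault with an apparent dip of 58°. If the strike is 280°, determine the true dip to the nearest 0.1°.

β = acute angle between strike 280° and section 135° = 35°.
tan δ = tan α / sin β = tan 58° / sin 35° = 1.6003 / 0.5736 = 2.7901
δ = arctan(2.7901) = 70.28°

70.3°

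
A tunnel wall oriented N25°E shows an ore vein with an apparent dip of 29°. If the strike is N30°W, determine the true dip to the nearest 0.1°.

34.1°

The section is 55° from the strike.
tan δ = tan α / sin β = tan 29° / sin 55° = 0.5543 / 0.8192 = 0.6767
true dip = arctan 0.6767 = 34.09°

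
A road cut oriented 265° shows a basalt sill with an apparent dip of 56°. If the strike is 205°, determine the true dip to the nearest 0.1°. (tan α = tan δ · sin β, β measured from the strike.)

The section is 60° from the strike.
tan(true dip) = tan 56° / sin 60° = 1.7119
δ = arctan(1.7119) = 59.71°

59.7°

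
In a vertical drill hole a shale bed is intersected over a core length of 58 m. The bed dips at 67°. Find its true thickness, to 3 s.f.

True thickness t = h · cos(dip) = 58 × cos 67°
t = 58 × 0.3907 = 22.662 m

22.7 m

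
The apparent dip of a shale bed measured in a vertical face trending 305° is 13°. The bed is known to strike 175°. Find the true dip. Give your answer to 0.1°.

16.8°

The section is 50° from the strike.
tan δ = tan α / sin β = tan 13° / sin 50° = 0.2309 / 0.7660 = 0.3014
δ = arctan(0.3014) = 16.77°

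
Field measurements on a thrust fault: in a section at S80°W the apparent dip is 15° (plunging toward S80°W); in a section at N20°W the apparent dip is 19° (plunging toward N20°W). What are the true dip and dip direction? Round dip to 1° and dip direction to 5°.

Represent each trace as a vector plunging at its apparent dip toward its trend (east-north-up frame): v₁ = (-0.951, -0.168, -0.259), v₂ = (-0.323, 0.888, -0.326).
Cross product v₁ × v₂ gives the pole to the plane: n ∝ (-0.285, 0.226, 0.899).
tan δ = √(n_x²+n_y²)/n_z = 0.363/0.899, so δ = 22.0°.
Dip direction = atan2(-0.285, 0.226) = 308° (azimuth of n's horizontal projection).

true dip 22°, dip direction 310°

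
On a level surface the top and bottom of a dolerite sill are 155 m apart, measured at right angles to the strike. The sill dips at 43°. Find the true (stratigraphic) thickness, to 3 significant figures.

True thickness t = w · sin(dip) = 155 × sin 43°
t = 155 × 0.6820 = 105.710 m

106 m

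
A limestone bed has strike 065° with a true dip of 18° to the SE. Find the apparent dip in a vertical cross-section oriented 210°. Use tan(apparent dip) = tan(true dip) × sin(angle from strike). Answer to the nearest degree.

The strike is 065° and the section trends 210°; the acute angle between them is β = 35°.
tan α = tan 18° × sin 35° = 0.3249 × 0.5736 = 0.1864
α = arctan(0.1864) = 10.56°

11°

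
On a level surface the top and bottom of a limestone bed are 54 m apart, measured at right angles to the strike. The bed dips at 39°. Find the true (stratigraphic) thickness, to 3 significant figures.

True thickness t = w · sin(dip) = 54 × sin 39°
t = 54 × 0.6293 = 33.983 m

34.0 m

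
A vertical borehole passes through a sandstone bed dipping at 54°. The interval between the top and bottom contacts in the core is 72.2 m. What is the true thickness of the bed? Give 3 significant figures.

42.4 m

True thickness t = h · cos(dip) = 72.2 × cos 54°
t = 72.2 × 0.5878 = 42.438 m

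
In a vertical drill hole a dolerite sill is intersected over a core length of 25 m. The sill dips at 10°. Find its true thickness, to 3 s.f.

24.6 m

True thickness t = h · cos(dip) = 25 × cos 10°
t = 25 × 0.9848 = 24.620 m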